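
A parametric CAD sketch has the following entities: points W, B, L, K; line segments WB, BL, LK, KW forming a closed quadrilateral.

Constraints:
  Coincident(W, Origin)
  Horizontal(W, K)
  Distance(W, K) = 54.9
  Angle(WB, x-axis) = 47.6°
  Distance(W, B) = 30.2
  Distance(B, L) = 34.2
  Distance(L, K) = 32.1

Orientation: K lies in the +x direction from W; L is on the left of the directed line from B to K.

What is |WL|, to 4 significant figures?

62.06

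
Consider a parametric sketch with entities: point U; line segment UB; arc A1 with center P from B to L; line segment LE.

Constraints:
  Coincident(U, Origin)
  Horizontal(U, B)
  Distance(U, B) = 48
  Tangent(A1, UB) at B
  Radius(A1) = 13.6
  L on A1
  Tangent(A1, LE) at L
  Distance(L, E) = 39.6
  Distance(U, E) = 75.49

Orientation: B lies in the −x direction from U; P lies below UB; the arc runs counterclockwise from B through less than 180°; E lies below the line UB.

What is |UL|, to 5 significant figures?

63.486

Checks: |PL| = 13.60 ✓; ∠(PL, LE) = 90.00° ✓; |LE| = 39.60 ✓; |UE| = 75.49 ✓.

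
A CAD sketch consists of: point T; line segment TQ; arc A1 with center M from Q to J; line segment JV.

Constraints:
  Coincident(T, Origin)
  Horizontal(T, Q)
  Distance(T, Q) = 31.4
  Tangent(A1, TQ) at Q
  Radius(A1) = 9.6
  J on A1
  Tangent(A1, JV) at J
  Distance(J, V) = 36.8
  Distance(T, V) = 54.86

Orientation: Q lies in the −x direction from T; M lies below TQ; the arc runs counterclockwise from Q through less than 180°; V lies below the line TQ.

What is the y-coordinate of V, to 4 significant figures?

-47.44

Checks: |MJ| = 9.600 ✓; ∠(MJ, JV) = 90.00° ✓; |JV| = 36.80 ✓; |TV| = 54.86 ✓.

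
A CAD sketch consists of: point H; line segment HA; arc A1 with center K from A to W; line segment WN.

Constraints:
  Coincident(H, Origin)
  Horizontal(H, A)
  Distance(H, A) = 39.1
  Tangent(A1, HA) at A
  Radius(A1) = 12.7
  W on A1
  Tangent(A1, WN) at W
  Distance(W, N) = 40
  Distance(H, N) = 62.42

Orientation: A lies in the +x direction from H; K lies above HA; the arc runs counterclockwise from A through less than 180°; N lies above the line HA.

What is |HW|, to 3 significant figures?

53.7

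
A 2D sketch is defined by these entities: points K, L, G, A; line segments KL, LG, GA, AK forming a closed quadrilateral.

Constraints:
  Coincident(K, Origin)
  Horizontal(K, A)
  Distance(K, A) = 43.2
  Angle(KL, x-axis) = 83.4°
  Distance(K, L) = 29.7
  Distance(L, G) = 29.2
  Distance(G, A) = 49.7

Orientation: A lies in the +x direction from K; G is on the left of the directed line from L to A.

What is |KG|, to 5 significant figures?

54.065

Checks: |LG| = 29.20 ✓; |GA| = 49.70 ✓.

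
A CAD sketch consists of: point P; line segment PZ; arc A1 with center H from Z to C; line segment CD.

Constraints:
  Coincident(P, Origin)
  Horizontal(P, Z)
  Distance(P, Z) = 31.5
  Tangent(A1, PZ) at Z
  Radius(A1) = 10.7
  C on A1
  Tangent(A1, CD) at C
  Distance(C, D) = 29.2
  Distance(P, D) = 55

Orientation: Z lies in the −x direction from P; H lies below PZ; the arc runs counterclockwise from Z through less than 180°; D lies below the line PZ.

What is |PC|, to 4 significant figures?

43.90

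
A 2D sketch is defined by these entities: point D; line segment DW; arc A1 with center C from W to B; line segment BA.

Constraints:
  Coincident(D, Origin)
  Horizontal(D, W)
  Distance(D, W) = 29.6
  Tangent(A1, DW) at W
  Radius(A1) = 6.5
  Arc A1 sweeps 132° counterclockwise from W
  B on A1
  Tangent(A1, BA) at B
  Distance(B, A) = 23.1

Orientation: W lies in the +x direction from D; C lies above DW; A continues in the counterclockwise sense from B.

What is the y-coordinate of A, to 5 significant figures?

28.016

D is at the origin; DW is horizontal with |DW| = 29.6 and W on the +x side, so W = (29.600, 0.0000). A1 meets DW tangentially, so CW is at right angles to DW, so C = W + (0, 6.5) = (29.600, 6.5000). On A1, W sits at bearing -90° from C; a 132° counterclockwise sweep puts B at bearing 42°, so B = C + 6.5·(cos 42°, sin 42°) = (34.430, 10.849). A1 meets BA tangentially, so CB is at right angles to BA, so BA runs along (−sin 42°, cos 42°); with |BA| = 23.1, A = (18.974, 28.016). So A.y = 28.016.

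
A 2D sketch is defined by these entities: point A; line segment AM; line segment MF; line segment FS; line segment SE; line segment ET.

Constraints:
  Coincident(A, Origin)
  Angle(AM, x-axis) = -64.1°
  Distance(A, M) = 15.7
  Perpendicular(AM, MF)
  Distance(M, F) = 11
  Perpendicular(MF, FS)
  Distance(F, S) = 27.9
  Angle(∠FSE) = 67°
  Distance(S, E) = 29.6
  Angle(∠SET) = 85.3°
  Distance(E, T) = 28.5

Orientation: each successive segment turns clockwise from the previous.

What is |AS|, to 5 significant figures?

16.427

AM ⟂ MF, so MF runs at -154.10°; with |MF| = 11.0, F = (-3.0373, -18.928). The perpendicularity gives FS at right angles to MF, so FS runs at 115.90°; with |FS| = 27.9, S = (-15.224, 6.1698). Then |AS| = |S − A| = 16.427.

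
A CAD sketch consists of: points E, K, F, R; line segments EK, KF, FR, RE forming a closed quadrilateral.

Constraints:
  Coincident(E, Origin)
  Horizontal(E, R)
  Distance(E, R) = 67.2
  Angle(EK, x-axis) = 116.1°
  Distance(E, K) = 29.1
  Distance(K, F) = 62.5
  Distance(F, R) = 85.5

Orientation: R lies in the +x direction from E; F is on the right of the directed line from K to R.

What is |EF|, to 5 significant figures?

37.720

Checks: |KF| = 62.50 ✓; |FR| = 85.50 ✓.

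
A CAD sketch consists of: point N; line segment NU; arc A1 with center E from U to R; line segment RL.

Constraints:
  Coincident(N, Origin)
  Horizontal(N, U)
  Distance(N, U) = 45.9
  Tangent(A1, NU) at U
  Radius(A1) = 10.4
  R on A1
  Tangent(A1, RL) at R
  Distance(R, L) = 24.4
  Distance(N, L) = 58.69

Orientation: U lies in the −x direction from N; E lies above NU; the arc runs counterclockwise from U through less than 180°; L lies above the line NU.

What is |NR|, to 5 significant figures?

39.034

Checks: |EU| = 10.40 ✓; |ER| = 10.40 ✓; ∠(ER, RL) = 90.00° ✓; |RL| = 24.40 ✓; |NL| = 58.69 ✓.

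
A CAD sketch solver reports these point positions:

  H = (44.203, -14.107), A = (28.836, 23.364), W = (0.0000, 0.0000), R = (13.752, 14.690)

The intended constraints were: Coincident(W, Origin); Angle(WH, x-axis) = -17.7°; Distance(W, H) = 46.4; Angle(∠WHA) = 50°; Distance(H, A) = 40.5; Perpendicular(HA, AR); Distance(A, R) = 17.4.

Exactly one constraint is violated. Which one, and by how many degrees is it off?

Perpendicular(HA, AR) — off by 7.60°.

W = (0.00, 0.00) ✓; WH at -17.70° ✓; |WH| = 46.40 ✓; ∠WHA = 50.00° ✓; |HA| = 40.50 ✓; ∠(HA, AR) = 97.60° ✗; |AR| = 17.40 ✓.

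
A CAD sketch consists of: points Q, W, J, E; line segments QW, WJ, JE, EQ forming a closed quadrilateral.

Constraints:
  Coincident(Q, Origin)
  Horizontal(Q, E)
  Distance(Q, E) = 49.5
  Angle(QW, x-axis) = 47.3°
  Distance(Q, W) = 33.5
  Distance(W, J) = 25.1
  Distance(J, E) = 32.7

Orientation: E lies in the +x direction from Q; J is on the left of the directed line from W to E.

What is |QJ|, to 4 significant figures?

56.79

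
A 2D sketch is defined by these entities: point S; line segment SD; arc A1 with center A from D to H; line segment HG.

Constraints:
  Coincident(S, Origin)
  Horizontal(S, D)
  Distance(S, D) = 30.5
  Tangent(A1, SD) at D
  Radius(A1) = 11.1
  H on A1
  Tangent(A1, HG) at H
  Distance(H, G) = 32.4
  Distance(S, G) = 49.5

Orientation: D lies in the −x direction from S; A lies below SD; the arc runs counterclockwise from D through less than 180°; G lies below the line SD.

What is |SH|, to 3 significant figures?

43.3

S is at the origin; SD is horizontal with |SD| = 30.5 and D on the −x side, so D = (-30.5, 0.00). Since A1 is tangent to SD there, AD ⟂ SD, so A = D + (0, -11.1) = (-30.5, -11.1). Since AH ⟂ HG (tangency), |AG| = √(11.1² + 32.4²) = 34.2 regardless of where H sits on A1. So G lies on both circle(S, 49.5) and circle(A, 34.2); the below-SD intersection is G = (-22.1, -44.3). H is the foot of the tangent from G: H = (-39.8, -17.2).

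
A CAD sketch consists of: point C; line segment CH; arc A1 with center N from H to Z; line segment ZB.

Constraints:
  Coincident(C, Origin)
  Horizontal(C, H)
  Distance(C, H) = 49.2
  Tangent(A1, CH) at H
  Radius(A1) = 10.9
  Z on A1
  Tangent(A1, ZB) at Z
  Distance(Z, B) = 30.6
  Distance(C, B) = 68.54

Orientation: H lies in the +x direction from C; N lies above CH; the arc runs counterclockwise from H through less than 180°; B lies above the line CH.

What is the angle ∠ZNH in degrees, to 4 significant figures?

102.4°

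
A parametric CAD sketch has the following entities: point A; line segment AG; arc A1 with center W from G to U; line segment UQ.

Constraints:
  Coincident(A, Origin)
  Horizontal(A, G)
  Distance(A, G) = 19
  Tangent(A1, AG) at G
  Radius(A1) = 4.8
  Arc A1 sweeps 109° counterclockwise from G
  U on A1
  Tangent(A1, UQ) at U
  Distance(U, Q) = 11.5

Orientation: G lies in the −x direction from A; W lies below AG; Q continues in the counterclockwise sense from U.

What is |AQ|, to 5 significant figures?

26.247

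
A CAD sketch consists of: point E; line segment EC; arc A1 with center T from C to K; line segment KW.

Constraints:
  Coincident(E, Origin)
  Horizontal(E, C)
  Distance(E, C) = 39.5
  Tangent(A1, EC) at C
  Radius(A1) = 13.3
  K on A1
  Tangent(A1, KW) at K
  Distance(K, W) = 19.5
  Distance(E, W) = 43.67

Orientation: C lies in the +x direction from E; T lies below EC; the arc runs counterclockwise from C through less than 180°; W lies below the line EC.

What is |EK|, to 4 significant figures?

29.88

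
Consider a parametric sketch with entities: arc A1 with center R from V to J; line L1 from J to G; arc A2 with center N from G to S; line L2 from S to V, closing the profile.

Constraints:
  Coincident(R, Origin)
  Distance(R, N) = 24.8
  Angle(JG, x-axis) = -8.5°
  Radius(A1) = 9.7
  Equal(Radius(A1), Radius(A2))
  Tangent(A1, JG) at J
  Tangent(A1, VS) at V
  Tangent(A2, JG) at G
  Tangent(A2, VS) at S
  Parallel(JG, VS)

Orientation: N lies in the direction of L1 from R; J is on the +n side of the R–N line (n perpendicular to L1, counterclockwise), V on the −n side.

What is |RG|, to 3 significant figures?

26.6

Tangency of A1 to both parallel lines with radius 9.7 puts J and V at R ± 9.7·n: J = (1.43, 9.59), V = (-1.43, -9.59). Equal radii place G and S the same way about N: G = N + 9.7·n = (26.0, 5.93), S = N − 9.7·n = (23.1, -13.3). Then |RG| = |G − R| = 26.6.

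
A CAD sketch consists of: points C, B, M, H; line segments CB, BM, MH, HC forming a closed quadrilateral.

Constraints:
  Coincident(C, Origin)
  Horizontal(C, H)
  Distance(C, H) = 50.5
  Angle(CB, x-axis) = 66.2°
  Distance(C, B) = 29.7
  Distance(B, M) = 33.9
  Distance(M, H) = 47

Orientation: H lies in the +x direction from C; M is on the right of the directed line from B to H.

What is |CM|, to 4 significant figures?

6.908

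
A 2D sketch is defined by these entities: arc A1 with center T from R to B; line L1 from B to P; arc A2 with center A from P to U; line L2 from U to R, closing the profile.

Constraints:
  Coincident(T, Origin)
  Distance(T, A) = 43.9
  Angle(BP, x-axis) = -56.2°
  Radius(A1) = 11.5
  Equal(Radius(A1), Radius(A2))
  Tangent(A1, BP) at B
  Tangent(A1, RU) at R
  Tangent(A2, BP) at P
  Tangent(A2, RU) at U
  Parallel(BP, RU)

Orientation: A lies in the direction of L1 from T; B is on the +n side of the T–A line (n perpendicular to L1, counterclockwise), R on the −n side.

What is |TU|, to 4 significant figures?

45.38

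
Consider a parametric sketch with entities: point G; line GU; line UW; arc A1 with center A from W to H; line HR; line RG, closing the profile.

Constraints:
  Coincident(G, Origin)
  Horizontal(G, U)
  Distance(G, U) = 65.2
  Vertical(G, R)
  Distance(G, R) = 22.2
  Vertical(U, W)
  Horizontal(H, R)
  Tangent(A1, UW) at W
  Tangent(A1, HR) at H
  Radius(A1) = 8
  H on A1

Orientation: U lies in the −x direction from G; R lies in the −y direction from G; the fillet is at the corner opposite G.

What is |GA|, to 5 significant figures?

58.936

G and R share the same x with |GR| = 22.2 and R on the −y side, so R = (0.0000, -22.200). The virtual corner opposite G is at (-65.200, -22.200). Tangency of A1 to UW means the radius AW is perpendicular to UW and A1 meets HR tangentially, so AH is at right angles to HR, with radius 8.0, so the center A sits 8.0 in from both sides at A = (-57.200, -14.200). Then |GA| = |A − G| = 58.936.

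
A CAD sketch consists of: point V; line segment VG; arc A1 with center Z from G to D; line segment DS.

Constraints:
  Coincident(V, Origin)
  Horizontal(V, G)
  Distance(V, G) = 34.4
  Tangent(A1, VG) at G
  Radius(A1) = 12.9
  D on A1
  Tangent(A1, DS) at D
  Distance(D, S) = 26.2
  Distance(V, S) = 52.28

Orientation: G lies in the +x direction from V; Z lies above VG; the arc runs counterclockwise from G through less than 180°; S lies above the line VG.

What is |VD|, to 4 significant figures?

49.43

Checks: |VG| = 34.40 ✓; |ZD| = 12.90 ✓; ∠(ZD, DS) = 90.00° ✓; |DS| = 26.20 ✓; |VS| = 52.28 ✓.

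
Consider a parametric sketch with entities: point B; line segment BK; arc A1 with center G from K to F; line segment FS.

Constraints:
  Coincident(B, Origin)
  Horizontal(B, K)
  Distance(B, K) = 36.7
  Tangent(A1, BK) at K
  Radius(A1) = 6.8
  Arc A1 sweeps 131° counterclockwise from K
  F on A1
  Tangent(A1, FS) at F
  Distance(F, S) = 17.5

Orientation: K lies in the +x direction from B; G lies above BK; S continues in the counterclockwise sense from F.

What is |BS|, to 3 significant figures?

39.0

B is at the origin; B and K share the same y with |BK| = 36.7 and K on the +x side, so K = (36.7, 0.00). Since A1 is tangent to BK there, GK ⟂ BK, so G = K + (0, 6.8) = (36.7, 6.80). On A1, K sits at bearing -90° from G; a 131° counterclockwise sweep puts F at bearing 41°, so F = G + 6.8·(cos 41°, sin 41°) = (41.8, 11.3). Since A1 is tangent to FS there, GF ⟂ FS, so FS runs along (−sin 41°, cos 41°); with |FS| = 17.5, S = (30.4, 24.5). Then |BS| = |S − B| = 39.0.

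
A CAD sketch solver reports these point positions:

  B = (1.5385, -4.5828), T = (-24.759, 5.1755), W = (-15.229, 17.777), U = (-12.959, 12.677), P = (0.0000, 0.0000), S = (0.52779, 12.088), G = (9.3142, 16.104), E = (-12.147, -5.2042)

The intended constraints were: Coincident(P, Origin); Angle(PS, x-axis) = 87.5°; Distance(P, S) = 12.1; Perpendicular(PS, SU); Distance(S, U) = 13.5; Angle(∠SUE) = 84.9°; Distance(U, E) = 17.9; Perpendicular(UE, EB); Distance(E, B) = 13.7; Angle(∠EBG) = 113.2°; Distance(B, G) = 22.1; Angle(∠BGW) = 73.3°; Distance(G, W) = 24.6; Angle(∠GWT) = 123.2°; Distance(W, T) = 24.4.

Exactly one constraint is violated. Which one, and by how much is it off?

Distance(W, T) = 24.4 — off by 8.60.

P = (0.00, 0.00) ✓; PS at 87.50° ✓; |PS| = 12.10 ✓; ∠(PS, SU) = 90.00° ✓; |SU| = 13.50 ✓; ∠SUE = 84.90° ✓; |UE| = 17.90 ✓; ∠(UE, EB) = 90.00° ✓; |EB| = 13.70 ✓; ∠EBG = 113.2° ✓; |BG| = 22.10 ✓; ∠BGW = 73.30° ✓; |GW| = 24.60 ✓; ∠GWT = 123.2° ✓; |WT| = 15.80 ✗.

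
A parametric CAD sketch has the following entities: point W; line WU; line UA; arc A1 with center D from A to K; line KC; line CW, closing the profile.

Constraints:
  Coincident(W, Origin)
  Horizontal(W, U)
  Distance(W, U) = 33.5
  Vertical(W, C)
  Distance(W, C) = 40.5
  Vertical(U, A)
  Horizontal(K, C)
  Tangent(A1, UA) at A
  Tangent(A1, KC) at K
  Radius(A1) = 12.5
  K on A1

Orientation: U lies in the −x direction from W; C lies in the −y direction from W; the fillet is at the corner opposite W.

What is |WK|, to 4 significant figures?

45.62

W is at the origin; W and U share the same y with |WU| = 33.5 and U on the −x side, so U = (-33.50, 0.000). WC is vertical with |WC| = 40.5 and C on the −y side, so C = (0.000, -40.50). The virtual corner opposite W is at (-33.50, -40.50). A1 meets UA tangentially, so DA is at right angles to UA and A1 meets KC tangentially, so DK is at right angles to KC, with radius 12.5, so the center D sits 12.5 in from both sides at D = (-21.00, -28.00). That places the tangent points at A = (-33.50, -28.00) on UA and K = (-21.00, -40.50) on KC. Then |WK| = |K − W| = 45.62.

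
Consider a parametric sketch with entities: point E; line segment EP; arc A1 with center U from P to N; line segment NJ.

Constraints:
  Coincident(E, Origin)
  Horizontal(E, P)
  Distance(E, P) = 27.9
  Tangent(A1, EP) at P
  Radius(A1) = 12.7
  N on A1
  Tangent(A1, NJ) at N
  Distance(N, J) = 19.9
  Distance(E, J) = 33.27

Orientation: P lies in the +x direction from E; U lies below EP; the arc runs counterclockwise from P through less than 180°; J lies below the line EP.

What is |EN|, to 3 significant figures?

18.9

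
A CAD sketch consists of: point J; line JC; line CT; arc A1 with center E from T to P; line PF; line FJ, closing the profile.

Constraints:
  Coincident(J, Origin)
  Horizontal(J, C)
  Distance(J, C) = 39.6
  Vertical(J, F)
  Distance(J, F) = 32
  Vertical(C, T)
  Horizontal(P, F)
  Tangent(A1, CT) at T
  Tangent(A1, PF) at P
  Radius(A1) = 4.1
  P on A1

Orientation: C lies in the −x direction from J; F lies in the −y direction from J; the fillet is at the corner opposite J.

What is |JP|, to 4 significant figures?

47.79

J is at the origin; JC is horizontal with |JC| = 39.6 and C on the −x side, so C = (-39.60, 0.000). J and F share the same x with |JF| = 32.0 and F on the −y side, so F = (0.000, -32.00). The virtual corner opposite J is at (-39.60, -32.00). Since A1 is tangent to CT there, ET ⟂ CT and the tangent condition forces EP to be normal to PF, with radius 4.1, so the center E sits 4.1 in from both sides at E = (-35.50, -27.90). That places the tangent points at T = (-39.60, -27.90) on CT and P = (-35.50, -32.00) on PF. Then |JP| = |P − J| = 47.79.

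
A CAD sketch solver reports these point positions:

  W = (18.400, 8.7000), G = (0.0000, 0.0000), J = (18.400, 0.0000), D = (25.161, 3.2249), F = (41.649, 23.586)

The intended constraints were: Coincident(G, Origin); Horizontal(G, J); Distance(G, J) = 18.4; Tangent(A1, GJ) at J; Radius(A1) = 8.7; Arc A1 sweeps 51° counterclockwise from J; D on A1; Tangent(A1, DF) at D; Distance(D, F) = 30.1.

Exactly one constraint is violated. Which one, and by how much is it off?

Distance(D, F) = 30.1 — off by 3.90.

G = (0.00, 0.00) ✓; G.y = 0.00, J.y = 0.00 ✓; |GJ| = 18.40 ✓; ∠(WJ, JG) = 90.00° ✓; |WJ| = 8.700 ✓; bearing(W→D) − bearing(W→J) = 51.00° ✓; |WD| = 8.700 ✓; ∠(WD, DF) = 90.00° ✓; |DF| = 26.20 ✗.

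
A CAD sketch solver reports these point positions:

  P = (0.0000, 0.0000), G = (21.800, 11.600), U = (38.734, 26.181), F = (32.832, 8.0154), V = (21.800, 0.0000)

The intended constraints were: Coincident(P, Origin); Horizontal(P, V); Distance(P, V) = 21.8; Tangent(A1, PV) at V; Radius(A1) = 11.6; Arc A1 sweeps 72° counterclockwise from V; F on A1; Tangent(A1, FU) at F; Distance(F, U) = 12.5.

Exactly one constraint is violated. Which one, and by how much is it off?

Distance(F, U) = 12.5 — off by 6.60.

P = (0.00, 0.00) ✓; P.y = 0.00, V.y = 0.00 ✓; |PV| = 21.80 ✓; ∠(GV, VP) = 90.00° ✓; |GV| = 11.60 ✓; bearing(G→F) − bearing(G→V) = 72.00° ✓; |GF| = 11.60 ✓; ∠(GF, FU) = 90.00° ✓; |FU| = 19.10 ✗.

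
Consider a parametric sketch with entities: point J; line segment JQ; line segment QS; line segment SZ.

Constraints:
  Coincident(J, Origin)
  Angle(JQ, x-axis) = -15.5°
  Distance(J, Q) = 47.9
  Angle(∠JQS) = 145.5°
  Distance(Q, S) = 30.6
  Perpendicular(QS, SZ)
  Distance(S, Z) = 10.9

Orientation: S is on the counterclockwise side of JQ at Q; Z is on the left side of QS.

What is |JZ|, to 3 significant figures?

71.9

∠JQS = 145.5°, so QS runs at -15.5° + (180° − 145.5°) = 19.0° from the x-axis; with |QS| = 30.6, S = Q + 30.6·(cos 19.0°, sin 19.0°) = (75.1, -2.84). QS ⟂ SZ; with |SZ| = 10.9 on the left of QS, Z = S + 10.9·(-0.326, 0.946) = (71.5, 7.47). Then |JZ| = |Z − J| = 71.9.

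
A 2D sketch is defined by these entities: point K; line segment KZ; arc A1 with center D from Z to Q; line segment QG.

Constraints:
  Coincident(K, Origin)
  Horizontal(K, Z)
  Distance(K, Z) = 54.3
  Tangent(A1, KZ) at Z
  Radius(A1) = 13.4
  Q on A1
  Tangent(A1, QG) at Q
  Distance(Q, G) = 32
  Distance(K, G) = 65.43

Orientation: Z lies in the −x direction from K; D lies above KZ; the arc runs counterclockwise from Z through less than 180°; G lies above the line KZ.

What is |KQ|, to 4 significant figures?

43.79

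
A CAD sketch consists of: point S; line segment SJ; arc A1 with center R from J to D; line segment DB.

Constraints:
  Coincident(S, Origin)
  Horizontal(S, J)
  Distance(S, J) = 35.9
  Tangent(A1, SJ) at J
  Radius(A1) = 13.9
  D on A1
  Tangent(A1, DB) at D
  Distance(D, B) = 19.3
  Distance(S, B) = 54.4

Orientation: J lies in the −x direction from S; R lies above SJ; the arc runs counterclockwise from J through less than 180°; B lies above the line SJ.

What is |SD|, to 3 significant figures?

35.1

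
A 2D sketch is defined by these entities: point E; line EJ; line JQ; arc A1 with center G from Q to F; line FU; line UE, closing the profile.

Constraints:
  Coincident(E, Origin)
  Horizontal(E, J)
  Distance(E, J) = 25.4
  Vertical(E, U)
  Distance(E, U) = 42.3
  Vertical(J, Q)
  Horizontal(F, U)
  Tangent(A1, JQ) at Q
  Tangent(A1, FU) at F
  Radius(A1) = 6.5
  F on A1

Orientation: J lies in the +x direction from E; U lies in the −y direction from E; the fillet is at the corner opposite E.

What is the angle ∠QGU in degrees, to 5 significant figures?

161.02°

The virtual corner opposite E is at (25.400, -42.300). A1 meets JQ tangentially, so GQ is at right angles to JQ and tangency of A1 to FU means the radius GF is perpendicular to FU, with radius 6.5, so the center G sits 6.5 in from both sides at G = (18.900, -35.800). That places the tangent points at Q = (25.400, -35.800) on JQ and F = (18.900, -42.300) on FU. Then cos ∠QGU = GQ·GU / (|GQ||GU|), giving 161.02°.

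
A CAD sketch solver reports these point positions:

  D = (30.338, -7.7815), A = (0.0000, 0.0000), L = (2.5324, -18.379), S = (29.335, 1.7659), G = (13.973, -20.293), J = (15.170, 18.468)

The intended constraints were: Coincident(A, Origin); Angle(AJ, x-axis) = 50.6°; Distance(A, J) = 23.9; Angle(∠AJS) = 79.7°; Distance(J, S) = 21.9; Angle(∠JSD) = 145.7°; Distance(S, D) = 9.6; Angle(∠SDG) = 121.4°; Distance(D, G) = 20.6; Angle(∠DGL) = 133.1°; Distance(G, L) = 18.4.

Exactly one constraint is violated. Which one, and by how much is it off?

Distance(G, L) = 18.4 — off by 6.80.

A = (0.00, 0.00) ✓; AJ at 50.60° ✓; |AJ| = 23.90 ✓; ∠AJS = 79.70° ✓; |JS| = 21.90 ✓; ∠JSD = 145.7° ✓; |SD| = 9.600 ✓; ∠SDG = 121.4° ✓; |DG| = 20.60 ✓; ∠DGL = 133.1° ✓; |GL| = 11.60 ✗.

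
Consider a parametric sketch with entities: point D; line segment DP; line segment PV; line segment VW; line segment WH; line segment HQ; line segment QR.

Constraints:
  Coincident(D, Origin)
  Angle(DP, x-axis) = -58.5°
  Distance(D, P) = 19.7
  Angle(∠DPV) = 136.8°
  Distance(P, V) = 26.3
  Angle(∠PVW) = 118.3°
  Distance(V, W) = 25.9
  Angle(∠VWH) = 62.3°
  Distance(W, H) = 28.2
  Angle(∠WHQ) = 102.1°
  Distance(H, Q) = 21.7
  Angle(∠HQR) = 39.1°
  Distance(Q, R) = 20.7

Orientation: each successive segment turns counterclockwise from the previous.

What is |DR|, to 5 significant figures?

36.259

D is at the origin; DP runs at -58.5° with length 19.7, so P = (10.293, -16.797). ∠DPV = 136.8° gives PV at -15.300° from the x-axis; with |PV| = 26.3, V = (35.661, -23.737). ∠PVW = 118.3° gives VW at 46.400° from the x-axis; with |VW| = 25.9, W = (53.522, -4.9808). ∠VWH = 62.3° gives WH at 164.10° from the x-axis; with |WH| = 28.2, H = (26.401, 2.7448). ∠WHQ = 102.1° gives HQ at -118.00° from the x-axis; with |HQ| = 21.7, Q = (16.214, -16.415). ∠HQR = 39.1° gives QR at 22.900° from the x-axis; with |QR| = 20.7, R = (35.282, -8.3603). Then |DR| = |R − D| = 36.259.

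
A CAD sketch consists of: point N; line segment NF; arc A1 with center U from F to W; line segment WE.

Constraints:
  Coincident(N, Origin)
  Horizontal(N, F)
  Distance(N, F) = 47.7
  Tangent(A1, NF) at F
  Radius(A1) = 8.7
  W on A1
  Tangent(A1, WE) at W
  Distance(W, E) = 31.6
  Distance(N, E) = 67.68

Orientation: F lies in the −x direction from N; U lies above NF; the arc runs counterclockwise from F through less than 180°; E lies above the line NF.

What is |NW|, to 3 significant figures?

41.8

Checks: |UW| = 8.700 ✓; ∠(UW, WE) = 90.00° ✓; |WE| = 31.60 ✓; |NE| = 67.68 ✓.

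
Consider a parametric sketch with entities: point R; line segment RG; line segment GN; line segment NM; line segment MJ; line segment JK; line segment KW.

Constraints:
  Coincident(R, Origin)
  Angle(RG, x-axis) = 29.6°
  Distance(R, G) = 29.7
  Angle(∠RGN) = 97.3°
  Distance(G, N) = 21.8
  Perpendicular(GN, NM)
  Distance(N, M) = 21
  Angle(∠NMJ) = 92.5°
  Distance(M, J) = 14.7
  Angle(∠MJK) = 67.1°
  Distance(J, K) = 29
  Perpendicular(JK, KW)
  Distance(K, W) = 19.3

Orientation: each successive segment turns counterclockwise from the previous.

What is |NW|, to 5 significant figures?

13.564

R is at the origin; RG runs at 29.6° with length 29.7, so G = (25.824, 14.670). ∠RGN = 97.3° gives GN at 112.30° from the x-axis; with |GN| = 21.8, N = (17.552, 34.840). GN is perpendicular to NM, so NM runs at -157.70°; with |NM| = 21.0, M = (-1.8775, 26.871). ∠NMJ = 92.5° gives MJ at -70.200° from the x-axis; with |MJ| = 14.7, J = (3.1019, 13.040). ∠MJK = 67.1° gives JK at 42.700° from the x-axis; with |JK| = 29.0, K = (24.414, 32.707). JK ⟂ KW, so KW runs at 132.70°; with |KW| = 19.3, W = (11.326, 46.891). Then |NW| = |W − N| = 13.564.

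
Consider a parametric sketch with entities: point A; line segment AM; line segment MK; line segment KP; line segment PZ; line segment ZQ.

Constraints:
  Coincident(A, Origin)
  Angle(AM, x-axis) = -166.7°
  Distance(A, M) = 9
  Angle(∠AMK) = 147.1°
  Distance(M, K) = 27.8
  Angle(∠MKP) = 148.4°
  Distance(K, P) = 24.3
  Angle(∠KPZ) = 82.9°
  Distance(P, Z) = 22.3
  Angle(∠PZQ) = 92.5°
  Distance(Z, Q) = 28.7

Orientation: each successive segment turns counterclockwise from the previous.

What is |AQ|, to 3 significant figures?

20.7

A is at the origin; AM runs at -166.7° with length 9.0, so M = (-8.76, -2.07). ∠AMK = 147.1° gives MK at -134° from the x-axis; with |MK| = 27.8, K = (-28.0, -22.1). ∠MKP = 148.4° gives KP at -102° from the x-axis; with |KP| = 24.3, P = (-33.1, -45.9). ∠KPZ = 82.9° gives PZ at -5.10° from the x-axis; with |PZ| = 22.3, Z = (-10.9, -47.9). ∠PZQ = 92.5° gives ZQ at 82.4° from the x-axis; with |ZQ| = 28.7, Q = (-7.13, -19.4). Then |AQ| = |Q − A| = 20.7.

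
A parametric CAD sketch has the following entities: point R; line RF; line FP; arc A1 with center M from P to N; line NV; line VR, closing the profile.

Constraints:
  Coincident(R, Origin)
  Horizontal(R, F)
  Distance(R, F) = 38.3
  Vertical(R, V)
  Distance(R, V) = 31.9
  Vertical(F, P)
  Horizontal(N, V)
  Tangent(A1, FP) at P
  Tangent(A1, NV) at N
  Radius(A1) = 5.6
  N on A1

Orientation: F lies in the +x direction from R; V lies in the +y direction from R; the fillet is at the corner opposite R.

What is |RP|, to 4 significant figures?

46.46

R is at the origin; RF is horizontal with |RF| = 38.3 and F on the +x side, so F = (38.30, 0.000). RV is vertical with |RV| = 31.9 and V on the +y side, so V = (0.000, 31.90). The virtual corner opposite R is at (38.30, 31.90). Tangency of A1 to FP means the radius MP is perpendicular to FP and the tangent condition forces MN to be normal to NV, with radius 5.6, so the center M sits 5.6 in from both sides at M = (32.70, 26.30). That places the tangent points at P = (38.30, 26.30) on FP and N = (32.70, 31.90) on NV. Then |RP| = |P − R| = 46.46.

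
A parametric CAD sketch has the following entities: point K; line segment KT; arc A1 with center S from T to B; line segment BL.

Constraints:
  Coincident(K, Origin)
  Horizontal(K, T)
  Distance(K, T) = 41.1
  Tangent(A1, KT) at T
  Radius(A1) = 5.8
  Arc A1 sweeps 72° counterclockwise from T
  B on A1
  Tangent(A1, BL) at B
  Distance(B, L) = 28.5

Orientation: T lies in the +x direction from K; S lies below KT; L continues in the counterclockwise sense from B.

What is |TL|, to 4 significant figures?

34.25

K is at the origin; K and T share the same y with |KT| = 41.1 and T on the +x side, so T = (41.10, 0.000). Since A1 is tangent to KT there, ST ⟂ KT, so S = T + (0, -5.8) = (41.10, -5.800). On A1, T sits at bearing 90° from S; a 72° counterclockwise sweep puts B at bearing 162°, so B = S + 5.8·(cos 162°, sin 162°) = (35.58, -4.008). The tangent condition forces SB to be normal to BL, so BL runs along (−sin 162°, cos 162°); with |BL| = 28.5, L = (26.78, -31.11). Then |TL| = |L − T| = 34.25.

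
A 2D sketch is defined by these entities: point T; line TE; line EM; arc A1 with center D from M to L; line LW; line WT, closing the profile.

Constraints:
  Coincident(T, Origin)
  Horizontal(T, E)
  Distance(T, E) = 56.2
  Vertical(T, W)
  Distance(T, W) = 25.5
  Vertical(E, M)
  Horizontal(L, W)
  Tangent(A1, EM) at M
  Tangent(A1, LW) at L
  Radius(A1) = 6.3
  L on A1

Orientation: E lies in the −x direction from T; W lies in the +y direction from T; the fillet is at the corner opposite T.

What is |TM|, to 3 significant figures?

59.4

The virtual corner opposite T is at (-56.2, 25.5). Since A1 is tangent to EM there, DM ⟂ EM and A1 meets LW tangentially, so DL is at right angles to LW, with radius 6.3, so the center D sits 6.3 in from both sides at D = (-49.9, 19.2). That places the tangent points at M = (-56.2, 19.2) on EM and L = (-49.9, 25.5) on LW. Then |TM| = |M − T| = 59.4.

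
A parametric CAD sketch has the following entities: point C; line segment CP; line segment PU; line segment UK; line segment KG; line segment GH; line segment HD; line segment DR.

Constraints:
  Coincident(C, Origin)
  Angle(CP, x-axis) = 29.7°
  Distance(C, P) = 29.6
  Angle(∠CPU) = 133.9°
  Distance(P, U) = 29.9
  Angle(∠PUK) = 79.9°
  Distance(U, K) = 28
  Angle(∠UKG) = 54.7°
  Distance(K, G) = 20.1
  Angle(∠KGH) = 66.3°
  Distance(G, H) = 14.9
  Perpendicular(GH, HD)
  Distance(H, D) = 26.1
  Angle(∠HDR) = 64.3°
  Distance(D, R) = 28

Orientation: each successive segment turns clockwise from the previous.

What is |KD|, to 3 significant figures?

10.3

C is at the origin; CP runs at 29.7° with length 29.6, so P = (25.7, 14.7). ∠CPU = 133.9° gives PU at -16.4° from the x-axis; with |PU| = 29.9, U = (54.4, 6.22). ∠PUK = 79.9° gives UK at -116° from the x-axis; with |UK| = 28.0, K = (41.9, -18.8). ∠UKG = 54.7° gives KG at 118° from the x-axis; with |KG| = 20.1, G = (32.4, -1.12). ∠KGH = 66.3° gives GH at 4.50° from the x-axis; with |GH| = 14.9, H = (47.3, 0.0486). GH is perpendicular to HD, so HD runs at -85.5°; with |HD| = 26.1, D = (49.3, -26.0). Then |KD| = |D − K| = 10.3.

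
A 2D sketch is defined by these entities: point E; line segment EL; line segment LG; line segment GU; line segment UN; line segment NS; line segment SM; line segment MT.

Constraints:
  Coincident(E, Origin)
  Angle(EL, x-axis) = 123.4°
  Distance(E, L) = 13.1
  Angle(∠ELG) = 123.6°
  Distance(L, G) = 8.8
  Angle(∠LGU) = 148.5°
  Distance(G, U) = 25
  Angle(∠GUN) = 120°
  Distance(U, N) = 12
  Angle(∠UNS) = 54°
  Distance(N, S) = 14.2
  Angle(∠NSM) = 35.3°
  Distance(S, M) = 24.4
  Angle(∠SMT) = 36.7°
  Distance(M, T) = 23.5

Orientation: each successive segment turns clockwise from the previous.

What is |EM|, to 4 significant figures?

50.58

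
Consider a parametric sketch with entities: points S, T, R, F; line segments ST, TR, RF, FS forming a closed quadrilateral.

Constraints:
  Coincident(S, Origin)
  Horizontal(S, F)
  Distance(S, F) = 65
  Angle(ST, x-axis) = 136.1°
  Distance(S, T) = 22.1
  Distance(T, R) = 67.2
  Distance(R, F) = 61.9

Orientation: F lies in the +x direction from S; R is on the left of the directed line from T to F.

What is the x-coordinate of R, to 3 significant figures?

37.8

Checks: |TR| = 67.20 ✓; |RF| = 61.90 ✓.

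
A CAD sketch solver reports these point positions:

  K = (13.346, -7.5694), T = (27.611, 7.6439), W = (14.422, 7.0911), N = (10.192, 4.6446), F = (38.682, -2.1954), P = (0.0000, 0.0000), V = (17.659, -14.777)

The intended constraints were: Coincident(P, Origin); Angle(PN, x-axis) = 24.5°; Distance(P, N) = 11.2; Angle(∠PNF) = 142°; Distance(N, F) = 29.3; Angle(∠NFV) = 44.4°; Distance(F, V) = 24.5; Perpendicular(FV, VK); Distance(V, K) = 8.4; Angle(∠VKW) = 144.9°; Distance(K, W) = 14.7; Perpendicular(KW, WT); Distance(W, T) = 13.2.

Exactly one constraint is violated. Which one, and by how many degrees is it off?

Perpendicular(KW, WT) — off by 6.60°.

P = (0.00, 0.00) ✓; PN at 24.50° ✓; |PN| = 11.20 ✓; ∠PNF = 142.0° ✓; |NF| = 29.30 ✓; ∠NFV = 44.40° ✓; |FV| = 24.50 ✓; ∠(FV, VK) = 90.00° ✓; |VK| = 8.399 ✓; ∠VKW = 144.9° ✓; |KW| = 14.70 ✓; ∠(KW, WT) = 83.40° ✗; |WT| = 13.20 ✓.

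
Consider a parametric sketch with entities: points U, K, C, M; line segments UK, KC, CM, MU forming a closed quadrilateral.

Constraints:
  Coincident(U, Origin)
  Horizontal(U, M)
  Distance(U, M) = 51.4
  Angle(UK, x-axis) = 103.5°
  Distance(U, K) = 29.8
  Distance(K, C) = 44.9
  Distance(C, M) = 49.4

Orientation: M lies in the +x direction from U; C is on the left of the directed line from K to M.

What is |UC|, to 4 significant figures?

57.77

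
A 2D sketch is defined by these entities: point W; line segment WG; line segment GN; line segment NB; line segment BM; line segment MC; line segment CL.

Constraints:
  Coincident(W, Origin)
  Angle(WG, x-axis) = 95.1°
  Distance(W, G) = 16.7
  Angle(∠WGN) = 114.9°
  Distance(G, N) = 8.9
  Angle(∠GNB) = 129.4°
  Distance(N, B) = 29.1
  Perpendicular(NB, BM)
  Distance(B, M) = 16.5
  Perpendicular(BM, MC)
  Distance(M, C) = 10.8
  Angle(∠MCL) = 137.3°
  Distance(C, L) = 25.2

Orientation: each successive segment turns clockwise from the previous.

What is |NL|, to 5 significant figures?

0.62928

W is at the origin; WG runs at 95.1° with length 16.7, so G = (-1.4845, 16.634). ∠WGN = 114.9° gives GN at 30.000° from the x-axis; with |GN| = 8.9, N = (6.2231, 21.084). ∠GNB = 129.4° gives NB at -20.600° from the x-axis; with |NB| = 29.1, B = (33.462, 10.845). The perpendicularity gives BM at right angles to NB, so BM runs at -110.60°; with |BM| = 16.5, M = (27.657, -4.5997). The perpendicularity gives MC at right angles to BM, so MC runs at 159.40°; with |MC| = 10.8, C = (17.548, -0.79980). ∠MCL = 137.3° gives CL at 116.70° from the x-axis; with |CL| = 25.2, L = (6.2248, 21.713). Then |NL| = |L − N| = 0.62928.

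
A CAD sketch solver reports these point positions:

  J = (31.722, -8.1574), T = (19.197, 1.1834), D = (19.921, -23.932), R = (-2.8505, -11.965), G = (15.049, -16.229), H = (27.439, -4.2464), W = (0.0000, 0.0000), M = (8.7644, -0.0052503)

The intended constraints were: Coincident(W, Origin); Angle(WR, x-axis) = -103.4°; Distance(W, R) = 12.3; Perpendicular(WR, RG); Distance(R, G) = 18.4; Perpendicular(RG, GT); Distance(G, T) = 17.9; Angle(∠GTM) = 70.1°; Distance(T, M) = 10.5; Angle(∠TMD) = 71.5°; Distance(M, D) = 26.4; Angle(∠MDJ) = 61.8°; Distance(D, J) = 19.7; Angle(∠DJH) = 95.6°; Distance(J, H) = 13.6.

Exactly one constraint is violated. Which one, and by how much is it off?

Distance(J, H) = 13.6 — off by 7.80.

W = (0.00, 0.00) ✓; WR at -103.4° ✓; |WR| = 12.30 ✓; ∠(WR, RG) = 90.00° ✓; |RG| = 18.40 ✓; ∠(RG, GT) = 90.00° ✓; |GT| = 17.90 ✓; ∠GTM = 70.10° ✓; |TM| = 10.50 ✓; ∠TMD = 71.50° ✓; |MD| = 26.40 ✓; ∠MDJ = 61.80° ✓; |DJ| = 19.70 ✓; ∠DJH = 95.60° ✓; |JH| = 5.800 ✗.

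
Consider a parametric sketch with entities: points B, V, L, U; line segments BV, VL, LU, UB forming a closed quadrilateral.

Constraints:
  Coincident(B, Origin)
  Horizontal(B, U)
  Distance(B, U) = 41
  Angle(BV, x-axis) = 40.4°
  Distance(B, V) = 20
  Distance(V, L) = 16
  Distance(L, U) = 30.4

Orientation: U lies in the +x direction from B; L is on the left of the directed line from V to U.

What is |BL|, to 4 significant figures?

35.78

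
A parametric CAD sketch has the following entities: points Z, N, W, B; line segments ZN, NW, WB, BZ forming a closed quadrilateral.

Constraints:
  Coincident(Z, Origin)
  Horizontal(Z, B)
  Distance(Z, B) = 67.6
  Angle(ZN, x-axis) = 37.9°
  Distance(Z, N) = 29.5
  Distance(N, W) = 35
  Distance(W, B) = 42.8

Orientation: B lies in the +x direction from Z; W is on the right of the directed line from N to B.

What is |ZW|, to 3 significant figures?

32.6

Z is at the origin; Z and B share the same y with |ZB| = 67.6 and B in +x, so B = (67.6, 0). ZN runs at 37.9° with |ZN| = 29.5, so N = (23.3, 18.1). W is determined by |NW| = 35.0 and |WB| = 42.8 together: it lies at the intersection of circle(N, 35.0) and circle(B, 42.8). With |NB| = 47.9, the foot of the radical line on NB is 17.6 from N and the perpendicular offset is √(35.0² − 17.6²) = 30.2. Taking the right-of-NB solution: W = (28.1, -16.5).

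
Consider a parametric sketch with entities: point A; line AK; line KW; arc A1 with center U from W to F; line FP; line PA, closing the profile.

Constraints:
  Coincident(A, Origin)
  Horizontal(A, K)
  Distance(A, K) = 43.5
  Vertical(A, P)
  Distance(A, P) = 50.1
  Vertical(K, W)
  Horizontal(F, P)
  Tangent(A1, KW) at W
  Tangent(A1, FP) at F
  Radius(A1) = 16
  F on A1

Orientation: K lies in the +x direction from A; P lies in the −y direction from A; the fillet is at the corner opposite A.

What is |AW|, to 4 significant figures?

55.27

The virtual corner opposite A is at (43.50, -50.10). The tangent condition forces UW to be normal to KW and tangency of A1 to FP means the radius UF is perpendicular to FP, with radius 16.0, so the center U sits 16.0 in from both sides at U = (27.50, -34.10). That places the tangent points at W = (43.50, -34.10) on KW and F = (27.50, -50.10) on FP. Then |AW| = |W − A| = 55.27.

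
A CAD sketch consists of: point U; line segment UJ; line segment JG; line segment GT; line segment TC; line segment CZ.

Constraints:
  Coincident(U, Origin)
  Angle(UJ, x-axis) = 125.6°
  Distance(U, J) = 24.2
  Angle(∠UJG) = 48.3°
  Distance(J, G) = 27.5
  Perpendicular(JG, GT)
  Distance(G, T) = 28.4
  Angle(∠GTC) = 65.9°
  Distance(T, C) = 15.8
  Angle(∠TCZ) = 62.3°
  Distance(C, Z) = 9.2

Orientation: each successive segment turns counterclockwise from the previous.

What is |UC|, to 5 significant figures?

4.9174

JG ⟂ GT, so GT runs at -12.700°; with |GT| = 28.4, T = (7.5720, -13.394). ∠GTC = 65.9° gives TC at 101.40° from the x-axis; with |TC| = 15.8, C = (4.4490, 2.0945). Then |UC| = |C − U| = 4.9174.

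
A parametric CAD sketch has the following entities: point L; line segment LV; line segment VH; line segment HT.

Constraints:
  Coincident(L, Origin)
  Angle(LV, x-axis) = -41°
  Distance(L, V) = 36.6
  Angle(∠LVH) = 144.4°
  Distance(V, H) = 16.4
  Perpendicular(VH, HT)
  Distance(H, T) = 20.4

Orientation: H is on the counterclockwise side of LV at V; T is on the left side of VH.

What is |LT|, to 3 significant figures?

46.2

L is at the origin; LV runs at -41.0° with length 36.6, so V = 36.6·(cos -41.0°, sin -41.0°) = (27.6, -24.0). ∠LVH = 144.4°, so VH runs at -41.0° + (180° − 144.4°) = -5.40° from the x-axis; with |VH| = 16.4, H = V + 16.4·(cos -5.40°, sin -5.40°) = (43.9, -25.6). VH is perpendicular to HT; with |HT| = 20.4 on the left of VH, T = H + 20.4·(0.0941, 0.996) = (45.9, -5.25). Then |LT| = |T − L| = 46.2.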